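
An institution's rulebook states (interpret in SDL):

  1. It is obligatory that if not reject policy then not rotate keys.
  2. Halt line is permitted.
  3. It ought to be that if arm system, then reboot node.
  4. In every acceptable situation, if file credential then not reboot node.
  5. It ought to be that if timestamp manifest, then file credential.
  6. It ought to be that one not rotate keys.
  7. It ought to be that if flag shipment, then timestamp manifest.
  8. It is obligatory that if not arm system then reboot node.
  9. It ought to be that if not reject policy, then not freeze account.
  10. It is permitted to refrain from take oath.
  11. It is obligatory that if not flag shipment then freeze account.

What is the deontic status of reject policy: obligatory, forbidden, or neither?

Obligatory

By case analysis on arm_system: premise 3 gives O(arm_system → reboot_node) and premise 8 gives O(¬arm_system → reboot_node), so O(reboot_node) either way.
The contrapositive of premise 4 (O(file_credential → ¬reboot_node)) is O(reboot_node → ¬file_credential), and O(reboot_node) is already established, so O(¬file_credential).
The contrapositive of premise 5 (O(timestamp_manifest → file_credential)) is O(¬file_credential → ¬timestamp_manifest), and O(¬file_credential) is already established, so O(¬timestamp_manifest).
Premise 7 is O(flag_shipment → timestamp_manifest); contrapositively O(¬timestamp_manifest → ¬flag_shipment). Since O(¬timestamp_manifest) holds, K gives O(¬flag_shipment).
With premise 11, O(¬flag_shipment → freeze_account), the K-axiom yields O(freeze_account).
Premise 9 is O(¬reject_policy → ¬freeze_account); contrapositively O(freeze_account → reject_policy). Since O(freeze_account) holds, K gives O(reject_policy).
Premises 1, 2, 6, 10 do not contribute to this derivation.
Hence reject_policy is obligatory.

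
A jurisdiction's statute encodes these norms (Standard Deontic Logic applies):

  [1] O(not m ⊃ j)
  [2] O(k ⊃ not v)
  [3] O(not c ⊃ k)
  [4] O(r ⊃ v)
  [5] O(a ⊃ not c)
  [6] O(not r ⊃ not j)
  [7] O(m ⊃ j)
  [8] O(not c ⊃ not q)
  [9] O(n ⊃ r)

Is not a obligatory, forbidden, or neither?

Obligatory

Premises 1 and 7 cover both cases: O(not m ⊃ j) and O(m ⊃ j). Since not m ∨ m is a tautology, O(j) follows.
Premise 6, O(not r ⊃ not j), contraposes to O(j ⊃ r); with O(j) we get O(r).
With premise 4, O(r ⊃ v), the K-axiom yields O(v).
Premise 2 is O(k ⊃ not v); contrapositively O(v ⊃ not k). Since O(v) holds, K gives O(not k).
Premise 3 is O(not c ⊃ k); contrapositively O(not k ⊃ c). Since O(not k) holds, K gives O(c).
Premise 5 is O(a ⊃ not c); contrapositively O(c ⊃ not a). Since O(c) holds, K gives O(not a).
Premises 8, 9 do not contribute to this derivation.
Hence not a is obligatory.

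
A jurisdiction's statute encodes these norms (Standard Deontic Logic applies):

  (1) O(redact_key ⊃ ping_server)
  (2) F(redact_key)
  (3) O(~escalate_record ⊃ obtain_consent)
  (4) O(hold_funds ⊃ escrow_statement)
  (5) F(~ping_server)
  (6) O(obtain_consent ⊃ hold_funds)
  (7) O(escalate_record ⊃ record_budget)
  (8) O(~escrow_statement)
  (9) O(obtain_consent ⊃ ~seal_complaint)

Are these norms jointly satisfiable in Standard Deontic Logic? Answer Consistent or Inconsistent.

Consistent

Premise 1 is O(redact_key ⊃ ping_server); even if O(ping_server) held, inferring O(redact_key) would be affirming the consequent — invalid.
So O(redact_key) is not derivable, and the apparent clash with O(~redact_key) does not arise.
A world satisfying every obligation exists (e.g. escalate_record=true, escrow_statement=false, hold_funds=false, obtain_consent=false, ping_server=true, record_budget=true, redact_key=false, seal_complaint=false); no atom is both obligatory and forbidden, so the set is consistent.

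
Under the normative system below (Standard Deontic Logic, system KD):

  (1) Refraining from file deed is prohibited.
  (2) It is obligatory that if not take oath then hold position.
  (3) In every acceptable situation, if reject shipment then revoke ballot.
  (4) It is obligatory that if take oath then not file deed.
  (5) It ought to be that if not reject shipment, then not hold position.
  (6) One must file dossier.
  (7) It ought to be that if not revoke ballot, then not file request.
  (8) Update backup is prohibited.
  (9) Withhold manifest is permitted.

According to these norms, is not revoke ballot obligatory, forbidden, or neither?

F(¬file_deed) at premise 1 means O(file_deed).
Premise 4, O(take_oath → ¬file_deed), contraposes to O(file_deed → ¬take_oath); with O(file_deed) we get O(¬take_oath).
From O(¬take_oath) and premise 2, O(¬take_oath → hold_position), we obtain O(hold_position).
Premise 5, O(¬reject_shipment → ¬hold_position), contraposes to O(hold_position → reject_shipment); with O(hold_position) we get O(reject_shipment).
From O(reject_shipment) and premise 3, O(reject_shipment → revoke_ballot), we obtain O(revoke_ballot).
Premises 6, 7, 8, 9 do not contribute to this derivation.
Thus O(revoke_ballot), which is F(¬revoke_ballot): ¬revoke_ballot is forbidden.

Forbidden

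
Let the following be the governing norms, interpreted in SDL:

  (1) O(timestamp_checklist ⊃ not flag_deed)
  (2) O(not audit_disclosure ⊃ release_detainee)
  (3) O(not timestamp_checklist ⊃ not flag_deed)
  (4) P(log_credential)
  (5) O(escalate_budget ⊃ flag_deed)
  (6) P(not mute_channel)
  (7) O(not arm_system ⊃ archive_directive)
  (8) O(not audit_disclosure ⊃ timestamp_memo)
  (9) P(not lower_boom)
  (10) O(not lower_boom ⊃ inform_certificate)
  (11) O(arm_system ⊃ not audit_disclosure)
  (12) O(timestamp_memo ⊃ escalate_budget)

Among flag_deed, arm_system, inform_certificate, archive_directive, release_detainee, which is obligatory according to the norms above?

archive_directive

Premises 1 and 3 cover both cases: O(timestamp_checklist ⊃ not flag_deed) and O(not timestamp_checklist ⊃ not flag_deed). Since timestamp_checklist ∨ not timestamp_checklist is a tautology, O(not flag_deed) follows.
The contrapositive of premise 5 (O(escalate_budget ⊃ flag_deed)) is O(not flag_deed ⊃ not escalate_budget), and O(not flag_deed) is already established, so O(not escalate_budget).
Premise 12 is O(timestamp_memo ⊃ escalate_budget); contrapositively O(not escalate_budget ⊃ not timestamp_memo). Since O(not escalate_budget) holds, K gives O(not timestamp_memo).
The contrapositive of premise 8 (O(not audit_disclosure ⊃ timestamp_memo)) is O(not timestamp_memo ⊃ audit_disclosure), and O(not timestamp_memo) is already established, so O(audit_disclosure).
Premise 11, O(arm_system ⊃ not audit_disclosure), contraposes to O(audit_disclosure ⊃ not arm_system); with O(audit_disclosure) we get O(not arm_system).
Premise 7 is O(not arm_system ⊃ archive_directive); since O(not arm_system), deontic closure gives O(archive_directive).
So O(archive_directive) holds — archive_directive is obligatory. None of the other listed options is made obligatory by any chain of premises.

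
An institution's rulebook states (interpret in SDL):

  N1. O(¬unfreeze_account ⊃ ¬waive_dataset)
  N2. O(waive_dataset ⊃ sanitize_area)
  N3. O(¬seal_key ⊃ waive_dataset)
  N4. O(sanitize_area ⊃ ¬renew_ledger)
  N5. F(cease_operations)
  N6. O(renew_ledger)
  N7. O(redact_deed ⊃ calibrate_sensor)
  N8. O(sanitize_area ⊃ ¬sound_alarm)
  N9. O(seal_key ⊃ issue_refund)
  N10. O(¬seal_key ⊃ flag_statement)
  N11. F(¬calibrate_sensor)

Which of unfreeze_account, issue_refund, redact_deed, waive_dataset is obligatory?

issue_refund

From premise 6 we have O(renew_ledger).
Premise 4, O(sanitize_area ⊃ ¬renew_ledger), contraposes to O(renew_ledger ⊃ ¬sanitize_area); with O(renew_ledger) we get O(¬sanitize_area).
Premise 2 is O(waive_dataset ⊃ sanitize_area); contrapositively O(¬sanitize_area ⊃ ¬waive_dataset). Since O(¬sanitize_area) holds, K gives O(¬waive_dataset).
The contrapositive of premise 3 (O(¬seal_key ⊃ waive_dataset)) is O(¬waive_dataset ⊃ seal_key), and O(¬waive_dataset) is already established, so O(seal_key).
From O(seal_key) and premise 9, O(seal_key ⊃ issue_refund), we obtain O(issue_refund).
So O(issue_refund) holds — issue_refund is obligatory. None of the other listed options is made obligatory by any chain of premises.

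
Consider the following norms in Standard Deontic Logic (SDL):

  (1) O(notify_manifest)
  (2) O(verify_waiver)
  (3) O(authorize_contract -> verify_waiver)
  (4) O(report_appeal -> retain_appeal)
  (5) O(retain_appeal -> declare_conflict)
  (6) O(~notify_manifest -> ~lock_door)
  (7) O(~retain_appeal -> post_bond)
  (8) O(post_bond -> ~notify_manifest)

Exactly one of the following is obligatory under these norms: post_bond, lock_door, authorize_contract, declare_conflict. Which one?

declare_conflict

Premise 1 states O(notify_manifest) outright.
Premise 8, O(post_bond -> ~notify_manifest), contraposes to O(notify_manifest -> ~post_bond); with O(notify_manifest) we get O(~post_bond).
Premise 7, O(~retain_appeal -> post_bond), contraposes to O(~post_bond -> retain_appeal); with O(~post_bond) we get O(retain_appeal).
With premise 5, O(retain_appeal -> declare_conflict), the K-axiom yields O(declare_conflict).
So O(declare_conflict) holds — declare_conflict is obligatory. None of the other listed options is made obligatory by any chain of premises.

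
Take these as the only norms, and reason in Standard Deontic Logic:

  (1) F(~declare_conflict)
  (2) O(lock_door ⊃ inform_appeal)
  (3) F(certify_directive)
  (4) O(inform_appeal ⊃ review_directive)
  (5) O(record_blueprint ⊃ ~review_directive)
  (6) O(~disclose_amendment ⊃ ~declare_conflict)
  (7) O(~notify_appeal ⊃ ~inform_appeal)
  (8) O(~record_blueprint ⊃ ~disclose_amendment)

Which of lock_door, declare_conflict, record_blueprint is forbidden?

lock_door

Premise 1, F(~declare_conflict), is equivalent to O(declare_conflict).
The contrapositive of premise 6 (O(~disclose_amendment ⊃ ~declare_conflict)) is O(declare_conflict ⊃ disclose_amendment), and O(declare_conflict) is already established, so O(disclose_amendment).
Premise 8 is O(~record_blueprint ⊃ ~disclose_amendment); contrapositively O(disclose_amendment ⊃ record_blueprint). Since O(disclose_amendment) holds, K gives O(record_blueprint).
Premise 5 is O(record_blueprint ⊃ ~review_directive); since O(record_blueprint), deontic closure gives O(~review_directive).
The contrapositive of premise 4 (O(inform_appeal ⊃ review_directive)) is O(~review_directive ⊃ ~inform_appeal), and O(~review_directive) is already established, so O(~inform_appeal).
Premise 2 is O(lock_door ⊃ inform_appeal); contrapositively O(~inform_appeal ⊃ ~lock_door). Since O(~inform_appeal) holds, K gives O(~lock_door).
So O(~lock_door) holds, i.e. lock_door is forbidden. None of the other listed options is forbidden under the premises.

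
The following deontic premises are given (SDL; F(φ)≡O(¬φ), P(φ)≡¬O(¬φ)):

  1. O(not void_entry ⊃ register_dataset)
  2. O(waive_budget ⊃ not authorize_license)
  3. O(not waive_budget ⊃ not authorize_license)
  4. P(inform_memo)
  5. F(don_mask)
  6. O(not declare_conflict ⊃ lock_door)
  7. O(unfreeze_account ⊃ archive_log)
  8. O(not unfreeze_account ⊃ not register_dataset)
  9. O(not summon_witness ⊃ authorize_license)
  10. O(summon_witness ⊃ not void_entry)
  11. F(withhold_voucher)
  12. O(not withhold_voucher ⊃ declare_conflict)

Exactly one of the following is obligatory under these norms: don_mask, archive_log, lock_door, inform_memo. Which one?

By case analysis on waive_budget: premise 2 gives O(waive_budget ⊃ not authorize_license) and premise 3 gives O(not waive_budget ⊃ not authorize_license), so O(not authorize_license) either way.
Premise 9 is O(not summon_witness ⊃ authorize_license); contrapositively O(not authorize_license ⊃ summon_witness). Since O(not authorize_license) holds, K gives O(summon_witness).
From O(summon_witness) and premise 10, O(summon_witness ⊃ not void_entry), we obtain O(not void_entry).
Premise 1 is O(not void_entry ⊃ register_dataset); since O(not void_entry), deontic closure gives O(register_dataset).
Premise 8, O(not unfreeze_account ⊃ not register_dataset), contraposes to O(register_dataset ⊃ unfreeze_account); with O(register_dataset) we get O(unfreeze_account).
From O(unfreeze_account) and premise 7, O(unfreeze_account ⊃ archive_log), we obtain O(archive_log).
So O(archive_log) holds — archive_log is obligatory. None of the other listed options is made obligatory by any chain of premises.

archive_log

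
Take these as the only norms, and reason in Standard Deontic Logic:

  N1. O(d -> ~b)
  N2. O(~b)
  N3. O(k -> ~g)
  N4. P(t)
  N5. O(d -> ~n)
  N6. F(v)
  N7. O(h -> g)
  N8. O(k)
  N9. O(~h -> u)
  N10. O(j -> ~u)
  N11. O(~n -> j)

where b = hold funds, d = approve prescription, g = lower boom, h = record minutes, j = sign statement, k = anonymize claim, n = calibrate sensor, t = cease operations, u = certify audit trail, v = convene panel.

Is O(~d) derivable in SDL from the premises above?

Yes

Premise 8 states O(k) outright.
Premise 3 is O(k -> ~g); since O(k), deontic closure gives O(~g).
Premise 7, O(h -> g), contraposes to O(~g -> ~h); with O(~g) we get O(~h).
Premise 9 is O(~h -> u); since O(~h), deontic closure gives O(u).
Premise 10 is O(j -> ~u); contrapositively O(u -> ~j). Since O(u) holds, K gives O(~j).
Premise 11, O(~n -> j), contraposes to O(~j -> n); with O(~j) we get O(n).
Premise 5, O(d -> ~n), contraposes to O(n -> ~d); with O(n) we get O(~d).
Premises 1, 2, 4, 6 do not contribute to this derivation.
So O(~d) follows.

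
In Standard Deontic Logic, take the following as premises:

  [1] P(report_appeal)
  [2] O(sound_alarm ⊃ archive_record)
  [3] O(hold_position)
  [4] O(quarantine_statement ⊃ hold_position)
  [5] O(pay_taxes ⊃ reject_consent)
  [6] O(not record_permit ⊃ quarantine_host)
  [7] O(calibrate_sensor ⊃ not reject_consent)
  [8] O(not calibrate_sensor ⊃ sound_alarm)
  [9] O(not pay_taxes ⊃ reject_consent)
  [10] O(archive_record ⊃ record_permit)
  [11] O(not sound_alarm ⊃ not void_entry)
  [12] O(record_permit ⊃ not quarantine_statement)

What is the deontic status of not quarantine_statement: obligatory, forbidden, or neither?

Obligatory

By case analysis on not pay_taxes: premise 9 gives O(not pay_taxes ⊃ reject_consent) and premise 5 gives O(pay_taxes ⊃ reject_consent), so O(reject_consent) either way.
The contrapositive of premise 7 (O(calibrate_sensor ⊃ not reject_consent)) is O(reject_consent ⊃ not calibrate_sensor), and O(reject_consent) is already established, so O(not calibrate_sensor).
Premise 8 is O(not calibrate_sensor ⊃ sound_alarm); since O(not calibrate_sensor), deontic closure gives O(sound_alarm).
From O(sound_alarm) and premise 2, O(sound_alarm ⊃ archive_record), we obtain O(archive_record).
From O(archive_record) and premise 10, O(archive_record ⊃ record_permit), we obtain O(record_permit).
From O(record_permit) and premise 12, O(record_permit ⊃ not quarantine_statement), we obtain O(not quarantine_statement).
Premises 1, 3, 4, 6, 11 do not contribute to this derivation.
Hence not quarantine_statement is obligatory.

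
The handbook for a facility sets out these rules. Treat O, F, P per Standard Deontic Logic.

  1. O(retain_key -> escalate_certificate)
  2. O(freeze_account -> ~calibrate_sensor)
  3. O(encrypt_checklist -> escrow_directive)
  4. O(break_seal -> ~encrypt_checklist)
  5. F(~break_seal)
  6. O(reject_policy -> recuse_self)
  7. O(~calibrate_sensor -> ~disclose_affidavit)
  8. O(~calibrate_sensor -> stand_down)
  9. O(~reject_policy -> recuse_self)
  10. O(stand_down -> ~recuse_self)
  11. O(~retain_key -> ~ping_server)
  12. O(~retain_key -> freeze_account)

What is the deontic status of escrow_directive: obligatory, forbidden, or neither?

Neither

Premise 3 is O(encrypt_checklist -> escrow_directive), but O(encrypt_checklist) is not derivable from the premises, so it does not yield O(escrow_directive).
No premise or chain of K-axiom applications forces O(escrow_directive), and none forces O(~escrow_directive). So escrow_directive is neither obligatory nor forbidden under these norms.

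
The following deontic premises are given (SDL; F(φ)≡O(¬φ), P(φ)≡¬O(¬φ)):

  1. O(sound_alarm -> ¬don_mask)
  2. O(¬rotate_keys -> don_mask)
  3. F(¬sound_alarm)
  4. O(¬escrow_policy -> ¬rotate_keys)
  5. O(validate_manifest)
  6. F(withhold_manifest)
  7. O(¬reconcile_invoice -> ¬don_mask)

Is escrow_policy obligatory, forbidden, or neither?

Obligatory

F(¬sound_alarm) at premise 3 means O(sound_alarm).
From O(sound_alarm) and premise 1, O(sound_alarm -> ¬don_mask), we obtain O(¬don_mask).
Premise 2 is O(¬rotate_keys -> don_mask); contrapositively O(¬don_mask -> rotate_keys). Since O(¬don_mask) holds, K gives O(rotate_keys).
Premise 4 is O(¬escrow_policy -> ¬rotate_keys); contrapositively O(rotate_keys -> escrow_policy). Since O(rotate_keys) holds, K gives O(escrow_policy).
Premises 5, 6, 7 do not contribute to this derivation.
Hence escrow_policy is obligatory.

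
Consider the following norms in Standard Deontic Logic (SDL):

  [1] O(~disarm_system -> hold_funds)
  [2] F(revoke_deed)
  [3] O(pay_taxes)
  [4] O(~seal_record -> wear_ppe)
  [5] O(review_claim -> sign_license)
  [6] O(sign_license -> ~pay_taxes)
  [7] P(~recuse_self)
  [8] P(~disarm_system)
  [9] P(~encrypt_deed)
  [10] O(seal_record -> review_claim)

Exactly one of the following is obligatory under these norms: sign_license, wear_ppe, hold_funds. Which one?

wear_ppe

Premise 3 gives O(pay_taxes).
The contrapositive of premise 6 (O(sign_license -> ~pay_taxes)) is O(pay_taxes -> ~sign_license), and O(pay_taxes) is already established, so O(~sign_license).
Premise 5 is O(review_claim -> sign_license); contrapositively O(~sign_license -> ~review_claim). Since O(~sign_license) holds, K gives O(~review_claim).
Premise 10, O(seal_record -> review_claim), contraposes to O(~review_claim -> ~seal_record); with O(~review_claim) we get O(~seal_record).
With premise 4, O(~seal_record -> wear_ppe), the K-axiom yields O(wear_ppe).
So O(wear_ppe) holds — wear_ppe is obligatory. None of the other listed options is made obligatory by any chain of premises.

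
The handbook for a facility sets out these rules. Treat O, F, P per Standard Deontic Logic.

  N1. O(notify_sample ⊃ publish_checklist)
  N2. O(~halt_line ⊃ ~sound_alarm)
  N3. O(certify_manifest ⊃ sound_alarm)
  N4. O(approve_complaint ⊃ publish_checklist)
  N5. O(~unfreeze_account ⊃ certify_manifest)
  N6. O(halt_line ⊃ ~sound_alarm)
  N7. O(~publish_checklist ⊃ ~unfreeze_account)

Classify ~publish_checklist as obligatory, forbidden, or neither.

Forbidden

Premises 6 and 2 cover both cases: O(halt_line ⊃ ~sound_alarm) and O(~halt_line ⊃ ~sound_alarm). Since halt_line ∨ ~halt_line is a tautology, O(~sound_alarm) follows.
The contrapositive of premise 3 (O(certify_manifest ⊃ sound_alarm)) is O(~sound_alarm ⊃ ~certify_manifest), and O(~sound_alarm) is already established, so O(~certify_manifest).
Premise 5 is O(~unfreeze_account ⊃ certify_manifest); contrapositively O(~certify_manifest ⊃ unfreeze_account). Since O(~certify_manifest) holds, K gives O(unfreeze_account).
The contrapositive of premise 7 (O(~publish_checklist ⊃ ~unfreeze_account)) is O(unfreeze_account ⊃ publish_checklist), and O(unfreeze_account) is already established, so O(publish_checklist).
Premises 1, 4 do not contribute to this derivation.
Thus O(publish_checklist), which is F(~publish_checklist): ~publish_checklist is forbidden.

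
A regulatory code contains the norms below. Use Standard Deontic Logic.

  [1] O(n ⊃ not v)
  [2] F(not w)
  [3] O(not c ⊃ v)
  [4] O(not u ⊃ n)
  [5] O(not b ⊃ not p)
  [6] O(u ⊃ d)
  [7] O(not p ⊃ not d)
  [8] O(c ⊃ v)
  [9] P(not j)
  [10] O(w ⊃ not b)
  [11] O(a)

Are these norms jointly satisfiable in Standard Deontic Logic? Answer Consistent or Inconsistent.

Inconsistent

By case analysis on not c: premise 3 gives O(not c ⊃ v) and premise 8 gives O(c ⊃ v), so O(v) either way.
Premise 1, O(n ⊃ not v), contraposes to O(v ⊃ not n); with O(v) we get O(not n).
The contrapositive of premise 4 (O(not u ⊃ n)) is O(not n ⊃ u), and O(not n) is already established, so O(u).
Premise 6 is O(u ⊃ d); since O(u), deontic closure gives O(d).
Premise 7 is O(not p ⊃ not d); contrapositively O(d ⊃ p). Since O(d) holds, K gives O(p).
The contrapositive of premise 5 (O(not b ⊃ not p)) is O(p ⊃ b), and O(p) is already established, so O(b).
Premise 10 is O(w ⊃ not b); contrapositively O(b ⊃ not w). Since O(b) holds, K gives O(not w).
However, F(not w) at premise 2 amounts to O(w).
We now have both O(not w) and O(w) — w is simultaneously obligatory and forbidden, violating the D-axiom.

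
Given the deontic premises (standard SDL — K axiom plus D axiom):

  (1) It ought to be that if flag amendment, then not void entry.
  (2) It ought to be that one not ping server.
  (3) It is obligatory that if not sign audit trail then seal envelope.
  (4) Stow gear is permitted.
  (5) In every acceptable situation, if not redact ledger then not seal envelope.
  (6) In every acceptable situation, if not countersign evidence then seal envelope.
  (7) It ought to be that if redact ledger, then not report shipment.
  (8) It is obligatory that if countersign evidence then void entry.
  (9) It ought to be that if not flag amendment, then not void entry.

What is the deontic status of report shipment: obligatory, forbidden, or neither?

Forbidden

Premises 1 and 9 cover both cases: O(flag_amendment → ¬void_entry) and O(¬flag_amendment → ¬void_entry). Since flag_amendment ∨ ¬flag_amendment is a tautology, O(¬void_entry) follows.
Premise 8 is O(countersign_evidence → void_entry); contrapositively O(¬void_entry → ¬countersign_evidence). Since O(¬void_entry) holds, K gives O(¬countersign_evidence).
With premise 6, O(¬countersign_evidence → seal_envelope), the K-axiom yields O(seal_envelope).
Premise 5 is O(¬redact_ledger → ¬seal_envelope); contrapositively O(seal_envelope → redact_ledger). Since O(seal_envelope) holds, K gives O(redact_ledger).
With premise 7, O(redact_ledger → ¬report_shipment), the K-axiom yields O(¬report_shipment).
Premises 2, 3, 4 do not contribute to this derivation.
Thus O(¬report_shipment), which is F(report_shipment): report_shipment is forbidden.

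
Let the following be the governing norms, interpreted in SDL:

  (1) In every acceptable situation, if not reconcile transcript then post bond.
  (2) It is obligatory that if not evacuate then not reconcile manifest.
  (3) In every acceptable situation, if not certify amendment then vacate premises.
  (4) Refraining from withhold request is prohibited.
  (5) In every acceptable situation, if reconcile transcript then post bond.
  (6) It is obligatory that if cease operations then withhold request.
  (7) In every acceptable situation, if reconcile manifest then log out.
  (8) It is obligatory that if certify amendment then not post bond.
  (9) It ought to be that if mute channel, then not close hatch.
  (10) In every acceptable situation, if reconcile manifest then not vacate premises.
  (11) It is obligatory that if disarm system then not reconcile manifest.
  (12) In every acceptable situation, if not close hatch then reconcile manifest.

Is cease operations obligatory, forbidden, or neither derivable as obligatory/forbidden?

Neither

Premise 6 is O(cease_operations → withhold_request); even if O(withhold_request) held, inferring O(cease_operations) would be affirming the consequent — invalid.
No premise or chain of K-axiom applications forces O(cease_operations), and none forces O(¬cease_operations). So cease_operations is neither obligatory nor forbidden under these norms.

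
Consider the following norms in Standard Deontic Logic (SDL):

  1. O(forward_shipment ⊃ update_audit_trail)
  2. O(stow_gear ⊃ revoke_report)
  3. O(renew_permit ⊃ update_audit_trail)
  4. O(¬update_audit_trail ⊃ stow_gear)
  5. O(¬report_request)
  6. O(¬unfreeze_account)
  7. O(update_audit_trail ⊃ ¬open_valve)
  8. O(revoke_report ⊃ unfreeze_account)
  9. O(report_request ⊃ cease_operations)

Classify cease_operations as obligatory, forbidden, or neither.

Neither

Premise 9 is O(report_request ⊃ cease_operations), but O(report_request) is not derivable from the premises, so it does not yield O(cease_operations).
No premise or chain of K-axiom applications forces O(cease_operations), and none forces O(¬cease_operations). So cease_operations is neither obligatory nor forbidden under these norms.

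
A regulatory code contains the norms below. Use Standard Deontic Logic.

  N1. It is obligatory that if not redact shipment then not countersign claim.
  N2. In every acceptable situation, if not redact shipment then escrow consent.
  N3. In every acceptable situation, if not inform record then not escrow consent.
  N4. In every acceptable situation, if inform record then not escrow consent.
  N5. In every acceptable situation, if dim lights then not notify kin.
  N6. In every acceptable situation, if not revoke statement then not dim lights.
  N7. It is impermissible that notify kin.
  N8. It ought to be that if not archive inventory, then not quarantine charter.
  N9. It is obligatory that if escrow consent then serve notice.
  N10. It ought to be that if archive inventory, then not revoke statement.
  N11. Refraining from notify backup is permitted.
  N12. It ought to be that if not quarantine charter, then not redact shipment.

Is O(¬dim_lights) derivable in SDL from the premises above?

Yes

By case analysis on ¬inform_record: premise 3 gives O(¬inform_record → ¬escrow_consent) and premise 4 gives O(inform_record → ¬escrow_consent), so O(¬escrow_consent) either way.
Premise 2 is O(¬redact_shipment → escrow_consent); contrapositively O(¬escrow_consent → redact_shipment). Since O(¬escrow_consent) holds, K gives O(redact_shipment).
Premise 12 is O(¬quarantine_charter → ¬redact_shipment); contrapositively O(redact_shipment → quarantine_charter). Since O(redact_shipment) holds, K gives O(quarantine_charter).
Premise 8 is O(¬archive_inventory → ¬quarantine_charter); contrapositively O(quarantine_charter → archive_inventory). Since O(quarantine_charter) holds, K gives O(archive_inventory).
Applying K to premise 10 (O(archive_inventory → ¬revoke_statement)) and O(archive_inventory) yields O(¬revoke_statement).
With premise 6, O(¬revoke_statement → ¬dim_lights), the K-axiom yields O(¬dim_lights).
Premises 1, 5, 7, 9, 11 do not contribute to this derivation.
So O(¬dim_lights) follows.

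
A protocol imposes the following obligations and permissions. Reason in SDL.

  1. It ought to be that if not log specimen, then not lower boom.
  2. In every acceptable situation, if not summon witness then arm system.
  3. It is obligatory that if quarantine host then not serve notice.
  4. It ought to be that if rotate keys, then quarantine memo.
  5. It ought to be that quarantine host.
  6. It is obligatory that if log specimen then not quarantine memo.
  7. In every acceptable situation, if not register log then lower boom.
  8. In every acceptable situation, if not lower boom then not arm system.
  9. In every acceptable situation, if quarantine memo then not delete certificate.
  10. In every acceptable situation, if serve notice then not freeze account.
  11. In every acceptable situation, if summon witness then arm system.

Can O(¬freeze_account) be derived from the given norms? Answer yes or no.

Premise 10 is O(serve_notice → ¬freeze_account), but O(serve_notice) is not derivable from the premises, so it does not yield O(¬freeze_account).
No other premise forces O(¬freeze_account). An ideal world satisfying every premise can still have ¬freeze_account false, so O(¬freeze_account) is not derivable.

No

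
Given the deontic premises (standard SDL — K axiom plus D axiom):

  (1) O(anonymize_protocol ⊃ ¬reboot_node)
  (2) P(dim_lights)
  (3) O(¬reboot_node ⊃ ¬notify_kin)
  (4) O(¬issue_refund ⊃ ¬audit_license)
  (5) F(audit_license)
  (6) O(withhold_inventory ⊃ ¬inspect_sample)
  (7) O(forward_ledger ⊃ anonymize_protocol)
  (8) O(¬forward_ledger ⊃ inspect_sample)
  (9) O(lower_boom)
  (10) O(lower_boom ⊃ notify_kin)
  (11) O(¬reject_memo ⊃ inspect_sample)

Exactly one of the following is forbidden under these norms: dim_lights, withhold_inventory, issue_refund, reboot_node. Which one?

withhold_inventory

Premise 9 gives O(lower_boom).
Applying K to premise 10 (O(lower_boom ⊃ notify_kin)) and O(lower_boom) yields O(notify_kin).
Premise 3 is O(¬reboot_node ⊃ ¬notify_kin); contrapositively O(notify_kin ⊃ reboot_node). Since O(notify_kin) holds, K gives O(reboot_node).
Premise 1, O(anonymize_protocol ⊃ ¬reboot_node), contraposes to O(reboot_node ⊃ ¬anonymize_protocol); with O(reboot_node) we get O(¬anonymize_protocol).
Premise 7 is O(forward_ledger ⊃ anonymize_protocol); contrapositively O(¬anonymize_protocol ⊃ ¬forward_ledger). Since O(¬anonymize_protocol) holds, K gives O(¬forward_ledger).
Applying K to premise 8 (O(¬forward_ledger ⊃ inspect_sample)) and O(¬forward_ledger) yields O(inspect_sample).
The contrapositive of premise 6 (O(withhold_inventory ⊃ ¬inspect_sample)) is O(inspect_sample ⊃ ¬withhold_inventory), and O(inspect_sample) is already established, so O(¬withhold_inventory).
So O(¬withhold_inventory) holds, i.e. withhold_inventory is forbidden. None of the other listed options is forbidden under the premises.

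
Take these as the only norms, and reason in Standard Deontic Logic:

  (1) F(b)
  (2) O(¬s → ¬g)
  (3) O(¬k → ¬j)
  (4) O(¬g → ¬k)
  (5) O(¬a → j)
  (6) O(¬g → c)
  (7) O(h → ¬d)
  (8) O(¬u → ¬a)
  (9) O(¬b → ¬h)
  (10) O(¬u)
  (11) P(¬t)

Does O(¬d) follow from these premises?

No

Premise 7 is O(h → ¬d), but O(h) is not derivable from the premises, so it does not yield O(¬d).
No other premise forces O(¬d). An ideal world satisfying every premise can still have ¬d false, so O(¬d) is not derivable.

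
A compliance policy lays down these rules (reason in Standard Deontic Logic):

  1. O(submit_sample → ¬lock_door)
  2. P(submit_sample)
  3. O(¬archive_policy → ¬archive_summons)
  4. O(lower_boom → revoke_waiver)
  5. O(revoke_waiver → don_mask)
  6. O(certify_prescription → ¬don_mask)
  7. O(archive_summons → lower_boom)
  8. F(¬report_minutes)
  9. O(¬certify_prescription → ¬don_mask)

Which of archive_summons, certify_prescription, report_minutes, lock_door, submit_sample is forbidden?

Premises 6 and 9 cover both cases: O(certify_prescription → ¬don_mask) and O(¬certify_prescription → ¬don_mask). Since certify_prescription ∨ ¬certify_prescription is a tautology, O(¬don_mask) follows.
Premise 5 is O(revoke_waiver → don_mask); contrapositively O(¬don_mask → ¬revoke_waiver). Since O(¬don_mask) holds, K gives O(¬revoke_waiver).
Premise 4, O(lower_boom → revoke_waiver), contraposes to O(¬revoke_waiver → ¬lower_boom); with O(¬revoke_waiver) we get O(¬lower_boom).
The contrapositive of premise 7 (O(archive_summons → lower_boom)) is O(¬lower_boom → ¬archive_summons), and O(¬lower_boom) is already established, so O(¬archive_summons).
So O(¬archive_summons) holds, i.e. archive_summons is forbidden. None of the other listed options is forbidden under the premises.

archive_summons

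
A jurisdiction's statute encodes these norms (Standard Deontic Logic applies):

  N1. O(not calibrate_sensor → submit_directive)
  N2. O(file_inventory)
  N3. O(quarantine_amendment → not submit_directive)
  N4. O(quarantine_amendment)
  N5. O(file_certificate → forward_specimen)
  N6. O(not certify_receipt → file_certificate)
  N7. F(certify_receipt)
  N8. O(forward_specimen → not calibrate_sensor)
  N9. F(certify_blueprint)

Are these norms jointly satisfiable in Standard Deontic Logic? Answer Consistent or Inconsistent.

From premise 4 we have O(quarantine_amendment).
With premise 3, O(quarantine_amendment → not submit_directive), the K-axiom yields O(not submit_directive).
The contrapositive of premise 1 (O(not calibrate_sensor → submit_directive)) is O(not submit_directive → calibrate_sensor), and O(not submit_directive) is already established, so O(calibrate_sensor).
Premise 8, O(forward_specimen → not calibrate_sensor), contraposes to O(calibrate_sensor → not forward_specimen); with O(calibrate_sensor) we get O(not forward_specimen).
The contrapositive of premise 5 (O(file_certificate → forward_specimen)) is O(not forward_specimen → not file_certificate), and O(not forward_specimen) is already established, so O(not file_certificate).
Premise 6 is O(not certify_receipt → file_certificate); contrapositively O(not file_certificate → certify_receipt). Since O(not file_certificate) holds, K gives O(certify_receipt).
Yet premise 7 is F(certify_receipt), i.e. O(not certify_receipt).
We now have both O(certify_receipt) and O(not certify_receipt) — certify_receipt is simultaneously obligatory and forbidden, violating the D-axiom.

Inconsistent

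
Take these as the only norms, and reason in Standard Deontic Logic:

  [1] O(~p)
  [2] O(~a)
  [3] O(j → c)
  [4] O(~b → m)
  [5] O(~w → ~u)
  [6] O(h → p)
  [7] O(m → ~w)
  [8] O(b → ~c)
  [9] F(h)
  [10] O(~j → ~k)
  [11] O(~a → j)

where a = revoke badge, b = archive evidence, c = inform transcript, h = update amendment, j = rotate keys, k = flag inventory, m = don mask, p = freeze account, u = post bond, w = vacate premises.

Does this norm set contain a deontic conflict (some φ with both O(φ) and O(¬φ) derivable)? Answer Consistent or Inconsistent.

Consistent

Premise 6 is O(h → p), but O(h) is not derivable from the premises, so it does not yield O(p).
So O(p) is not derivable, and the apparent clash with O(~p) does not arise.
A world satisfying every obligation exists (e.g. a=false, b=false, c=true, h=false, j=true, k=false, m=true, p=false, u=false, w=false); no atom is both obligatory and forbidden, so the set is consistent.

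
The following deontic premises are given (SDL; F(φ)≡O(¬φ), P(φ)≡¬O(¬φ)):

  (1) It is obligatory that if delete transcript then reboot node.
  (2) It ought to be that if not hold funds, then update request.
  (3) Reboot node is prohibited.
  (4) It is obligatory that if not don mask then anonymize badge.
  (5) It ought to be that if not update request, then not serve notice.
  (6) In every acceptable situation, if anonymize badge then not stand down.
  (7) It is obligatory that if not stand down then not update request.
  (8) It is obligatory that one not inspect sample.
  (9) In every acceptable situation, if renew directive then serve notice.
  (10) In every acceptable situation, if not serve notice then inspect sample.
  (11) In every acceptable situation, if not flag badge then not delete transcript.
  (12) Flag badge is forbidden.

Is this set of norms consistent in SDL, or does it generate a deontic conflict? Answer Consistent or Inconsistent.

Premise 1 is O(delete_transcript → reboot_node), but O(delete_transcript) is not derivable from the premises, so it does not yield O(reboot_node).
So O(reboot_node) is not derivable, and the apparent clash with O(¬reboot_node) does not arise.
A world satisfying every obligation exists (e.g. anonymize_badge=false, delete_transcript=false, don_mask=true, flag_badge=false, hold_funds=false, inspect_sample=false, reboot_node=false, renew_directive=false, serve_notice=true, stand_down=true, update_request=true); no atom is both obligatory and forbidden, so the set is consistent.

Consistent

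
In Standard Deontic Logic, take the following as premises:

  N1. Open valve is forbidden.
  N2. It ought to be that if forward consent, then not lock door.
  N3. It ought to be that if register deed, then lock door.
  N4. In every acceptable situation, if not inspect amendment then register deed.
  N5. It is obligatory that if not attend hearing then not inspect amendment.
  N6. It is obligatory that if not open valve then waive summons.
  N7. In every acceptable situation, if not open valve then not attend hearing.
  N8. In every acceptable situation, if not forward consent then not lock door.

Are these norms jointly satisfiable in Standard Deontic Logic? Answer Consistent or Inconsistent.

By case analysis on forward_consent: premise 2 gives O(forward_consent → ¬lock_door) and premise 8 gives O(¬forward_consent → ¬lock_door), so O(¬lock_door) either way.
Premise 3 is O(register_deed → lock_door); contrapositively O(¬lock_door → ¬register_deed). Since O(¬lock_door) holds, K gives O(¬register_deed).
Premise 4, O(¬inspect_amendment → register_deed), contraposes to O(¬register_deed → inspect_amendment); with O(¬register_deed) we get O(inspect_amendment).
Premise 5, O(¬attend_hearing → ¬inspect_amendment), contraposes to O(inspect_amendment → attend_hearing); with O(inspect_amendment) we get O(attend_hearing).
Premise 7, O(¬open_valve → ¬attend_hearing), contraposes to O(attend_hearing → open_valve); with O(attend_hearing) we get O(open_valve).
Yet premise 1 is F(open_valve), i.e. O(¬open_valve).
We now have both O(open_valve) and O(¬open_valve) — open_valve is simultaneously obligatory and forbidden, violating the D-axiom.

Inconsistent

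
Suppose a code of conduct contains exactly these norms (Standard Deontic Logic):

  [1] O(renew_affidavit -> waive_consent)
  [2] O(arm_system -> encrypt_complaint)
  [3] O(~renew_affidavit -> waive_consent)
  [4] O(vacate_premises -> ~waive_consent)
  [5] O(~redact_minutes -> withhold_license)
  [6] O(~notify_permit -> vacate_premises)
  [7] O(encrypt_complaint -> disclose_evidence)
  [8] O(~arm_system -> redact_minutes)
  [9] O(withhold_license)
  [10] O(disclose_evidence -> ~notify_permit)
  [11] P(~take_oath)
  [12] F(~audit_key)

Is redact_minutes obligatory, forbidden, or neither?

Obligatory

Premises 1 and 3 are O(renew_affidavit -> waive_consent) and O(~renew_affidavit -> waive_consent); every ideal world satisfies renew_affidavit or ~renew_affidavit, so in either case waive_consent holds — hence O(waive_consent).
The contrapositive of premise 4 (O(vacate_premises -> ~waive_consent)) is O(waive_consent -> ~vacate_premises), and O(waive_consent) is already established, so O(~vacate_premises).
The contrapositive of premise 6 (O(~notify_permit -> vacate_premises)) is O(~vacate_premises -> notify_permit), and O(~vacate_premises) is already established, so O(notify_permit).
Premise 10, O(disclose_evidence -> ~notify_permit), contraposes to O(notify_permit -> ~disclose_evidence); with O(notify_permit) we get O(~disclose_evidence).
Premise 7, O(encrypt_complaint -> disclose_evidence), contraposes to O(~disclose_evidence -> ~encrypt_complaint); with O(~disclose_evidence) we get O(~encrypt_complaint).
Premise 2, O(arm_system -> encrypt_complaint), contraposes to O(~encrypt_complaint -> ~arm_system); with O(~encrypt_complaint) we get O(~arm_system).
Premise 8 is O(~arm_system -> redact_minutes); since O(~arm_system), deontic closure gives O(redact_minutes).
Premises 5, 9, 11, 12 do not contribute to this derivation.
Hence redact_minutes is obligatory.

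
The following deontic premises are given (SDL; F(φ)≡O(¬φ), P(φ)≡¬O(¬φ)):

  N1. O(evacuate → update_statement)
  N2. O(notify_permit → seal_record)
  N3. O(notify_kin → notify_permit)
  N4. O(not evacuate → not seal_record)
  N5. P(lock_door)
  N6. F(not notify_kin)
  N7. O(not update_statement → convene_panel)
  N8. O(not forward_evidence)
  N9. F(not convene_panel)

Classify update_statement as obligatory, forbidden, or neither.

Obligatory

F(not notify_kin) at premise 6 means O(notify_kin).
Applying K to premise 3 (O(notify_kin → notify_permit)) and O(notify_kin) yields O(notify_permit).
Applying K to premise 2 (O(notify_permit → seal_record)) and O(notify_permit) yields O(seal_record).
Premise 4, O(not evacuate → not seal_record), contraposes to O(seal_record → evacuate); with O(seal_record) we get O(evacuate).
From O(evacuate) and premise 1, O(evacuate → update_statement), we obtain O(update_statement).
Premises 5, 7, 8, 9 do not contribute to this derivation.
Hence update_statement is obligatory.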